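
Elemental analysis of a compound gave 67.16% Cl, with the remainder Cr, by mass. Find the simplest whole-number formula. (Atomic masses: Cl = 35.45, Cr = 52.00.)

Cl3Cr

Assume 100 g: 67.16 g Cl, 32.84 g Cr.
Moles — Cl: 67.16 / 35.45 = 1.894 mol; Cr: 32.84 / 52.00 = 0.6315 mol
Divide by the smallest (0.6315 mol Cr): Cl 3.000, Cr 1.000
Ratio ≈ 3:1, so the empirical formula is Cl3Cr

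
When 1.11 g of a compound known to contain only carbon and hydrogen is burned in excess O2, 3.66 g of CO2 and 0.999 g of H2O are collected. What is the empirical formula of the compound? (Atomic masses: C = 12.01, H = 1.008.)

mol C = 3.66 / 44.01 = 0.08316; mass C = 0.08316 × 12.01 = 0.9988 g
mol H = 2 × (0.999 / 18.02) = 0.1109; mass H = 0.1109 × 1.008 = 0.1118 g
Smallest is C at 0.08316 mol; normalising gives C 1.000, H 1.333
Scaling by 3: C 3.00, H 4.00 → C3H4

C3H4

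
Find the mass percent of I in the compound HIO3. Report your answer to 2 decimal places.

72.14%

Molar mass = 1(1.008) + 1(126.90) + 3(16.00) = 175.908 g/mol
Mass of I per mole = 1 × 126.90 = 126.900 g
% I = 126.900 / 175.908 × 100 = 72.14%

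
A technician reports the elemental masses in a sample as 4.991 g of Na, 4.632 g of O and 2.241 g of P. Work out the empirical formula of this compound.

n(Na) = 4.991/22.99 = 0.2171, n(O) = 4.632/16.00 = 0.2895, n(P) = 2.241/30.97 = 0.07236
Smallest is P at 0.07236 mol; normalising gives Na 3.000, O 4.001, P 1.000
≈ 3:4:1 → Na3O4P

Na3O4P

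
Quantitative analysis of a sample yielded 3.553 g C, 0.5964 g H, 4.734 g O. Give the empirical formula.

n(C) = 3.553/12.01 = 0.2958, n(H) = 0.5964/1.008 = 0.5917, n(O) = 4.734/16.00 = 0.2959
Smallest is C at 0.2958 mol; normalising gives C 1.000, H 2.000, O 1.000
≈ 1:2:1 → CH2O

CH2O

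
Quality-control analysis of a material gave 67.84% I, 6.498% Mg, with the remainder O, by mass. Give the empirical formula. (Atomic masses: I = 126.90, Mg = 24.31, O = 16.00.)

I2MgO6

Assume 100 g: 67.84 g I, 6.498 g Mg, 25.662 g O.
Moles — I: 67.84 / 126.90 = 0.5346 mol; Mg: 6.498 / 24.31 = 0.2673 mol; O: 25.662 / 16.00 = 1.604 mol
Divide by the smallest (0.2673 mol Mg): I 2.000, Mg 1.000, O 6.000
→ I2MgO6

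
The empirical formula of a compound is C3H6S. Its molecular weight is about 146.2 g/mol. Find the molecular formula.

C6H12S2

Empirical-formula mass = 74.15 g/mol
n = 146.2 / 74.15 = 1.97 ≈ 2
Molecular formula = (C3H6S)2 = C6H12S2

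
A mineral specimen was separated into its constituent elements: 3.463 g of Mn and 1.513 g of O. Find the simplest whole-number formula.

n(Mn) = 3.463/54.94 = 0.06303, n(O) = 1.513/16.00 = 0.09456
Smallest is Mn at 0.06303 mol; normalising gives Mn 1.000, O 1.500
Scaling by 2: Mn 2.00, O 3.00 → Mn2O3

Mn2O3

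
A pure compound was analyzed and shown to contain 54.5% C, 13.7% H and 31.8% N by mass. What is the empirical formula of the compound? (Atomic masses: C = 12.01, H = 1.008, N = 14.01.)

C2H6N

Assume 100 g: 54.5 g C, 13.7 g H, 31.8 g N.
Moles — C: 54.5 / 12.01 = 4.538 mol; H: 13.7 / 1.008 = 13.59 mol; N: 31.8 / 14.01 = 2.27 mol
Smallest is N at 2.27 mol; normalising gives C 1.999, H 5.988, N 1.000
→ C2H6N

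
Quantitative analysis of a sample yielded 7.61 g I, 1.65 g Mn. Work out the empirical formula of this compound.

n(I) = 7.61/126.90 = 0.05997, n(Mn) = 1.65/54.94 = 0.03003
Divide by the smallest (0.03003 mol Mn): I 1.997, Mn 1.000
→ I2Mn

I2Mn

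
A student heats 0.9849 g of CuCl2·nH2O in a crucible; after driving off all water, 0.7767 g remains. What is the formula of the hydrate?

Mass of water lost = 0.9849 − 0.7767 = 0.2082 g → 0.2082 / 18.02 = 0.01155 mol H2O
Molar mass of CuCl2 = 134.45 g/mol → mol CuCl2 = 0.7767 / 134.45 = 0.005777
n = 0.01155 / 0.005777 = 2.00 ≈ 2 → CuCl2·2H2O

CuCl2·2H2O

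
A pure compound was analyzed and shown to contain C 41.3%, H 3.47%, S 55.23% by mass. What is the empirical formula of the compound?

C2H2S

Assume 100 g: 41.3 g C, 3.47 g H, 55.23 g S.
n(C) = 41.3/12.01 = 3.439, n(H) = 3.47/1.008 = 3.442, n(S) = 55.23/32.07 = 1.722
Ratios (÷ 1.722): C 1.997, H 1.999, S 1.000
≈ 2:2:1 → C2H2S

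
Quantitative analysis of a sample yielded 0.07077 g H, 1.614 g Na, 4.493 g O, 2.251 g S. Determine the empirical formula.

n(H) = 0.07077/1.008 = 0.07021, n(Na) = 1.614/22.99 = 0.0702, n(O) = 4.493/16.00 = 0.2808, n(S) = 2.251/32.07 = 0.07019
Smallest is S at 0.07019 mol; normalising gives H 1.000, Na 1.000, O 4.001, S 1.000
Ratio ≈ 1:1:4:1, so the empirical formula is HNaO4S

HNaO4S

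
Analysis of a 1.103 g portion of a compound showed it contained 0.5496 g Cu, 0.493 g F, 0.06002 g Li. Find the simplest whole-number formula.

Moles — Cu: 0.5496 / 63.55 = 0.008648 mol; F: 0.493 / 19.00 = 0.02595 mol; Li: 0.06002 / 6.94 = 0.008648 mol
Smallest is Cu at 0.008648 mol; normalising gives Cu 1.000, F 3.000, Li 1.000
≈ 1:3:1 → CuF3Li

CuF3Li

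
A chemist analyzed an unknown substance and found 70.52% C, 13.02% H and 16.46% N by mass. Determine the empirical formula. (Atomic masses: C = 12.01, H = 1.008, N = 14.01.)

Assume 100 g: 70.52 g C, 13.02 g H, 16.46 g N.
Moles — C: 70.52 / 12.01 = 5.872 mol; H: 13.02 / 1.008 = 12.92 mol; N: 16.46 / 14.01 = 1.175 mol
Divide by the smallest (1.175 mol N): C 4.998, H 10.994, N 1.000
Ratio ≈ 5:11:1, so the empirical formula is C5H11N

C5H11N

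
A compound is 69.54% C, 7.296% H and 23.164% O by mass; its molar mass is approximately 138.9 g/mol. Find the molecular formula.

Assume 100 g: 69.54 g C, 7.296 g H, 23.164 g O.
Moles — C: 69.54 / 12.01 = 5.79 mol; H: 7.296 / 1.008 = 7.238 mol; O: 23.164 / 16.00 = 1.448 mol
Ratios (÷ 1.448): C 3.999, H 5.000, O 1.000
≈ 4:5:1 → C4H5O
Empirical-formula mass = 69.08 g/mol
n = 138.9 / 69.08 = 2.01 ≈ 2
Molecular formula = (C4H5O)×2 = C8H10O2

C8H10O2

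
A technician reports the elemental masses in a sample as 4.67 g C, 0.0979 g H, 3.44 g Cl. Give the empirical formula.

C4HCl

n(C) = 4.67/12.01 = 0.3888, n(H) = 0.0979/1.008 = 0.09712, n(Cl) = 3.44/35.45 = 0.09704
Smallest is Cl at 0.09704 mol; normalising gives C 4.007, H 1.001, Cl 1.000
Ratio ≈ 4:1:1, so the empirical formula is C4HCl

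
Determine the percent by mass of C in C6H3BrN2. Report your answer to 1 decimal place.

39.4%

Molar mass = 6(12.01) + 3(1.008) + 1(79.90) + 2(14.01) = 183.004 g/mol
Mass of C per mole = 6 × 12.01 = 72.060 g
% C = 72.060 / 183.004 × 100 = 39.4%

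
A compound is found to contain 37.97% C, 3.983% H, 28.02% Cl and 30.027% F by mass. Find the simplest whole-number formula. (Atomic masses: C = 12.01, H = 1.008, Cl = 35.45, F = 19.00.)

C4H5ClF2

Assume 100 g: 37.97 g C, 3.983 g H, 28.02 g Cl, 30.027 g F.
Moles — C: 37.97 / 12.01 = 3.162 mol; H: 3.983 / 1.008 = 3.951 mol; Cl: 28.02 / 35.45 = 0.7904 mol; F: 30.027 / 19.00 = 1.58 mol
Ratios (÷ 0.7904): C 4.000, H 4.999, Cl 1.000, F 1.999
→ C4H5ClF2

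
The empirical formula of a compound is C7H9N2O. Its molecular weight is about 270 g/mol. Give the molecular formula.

C14H18N4O2

Empirical-formula mass = 137.16 g/mol
n = 270 / 137.16 = 1.97 ≈ 2
Molecular formula = (C7H9N2O)2 = C14H18N4O2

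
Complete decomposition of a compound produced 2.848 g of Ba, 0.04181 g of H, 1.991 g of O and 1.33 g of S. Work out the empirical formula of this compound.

BaH2O6S2

Moles — Ba: 2.848 / 137.33 = 0.02074 mol; H: 0.04181 / 1.008 = 0.04148 mol; O: 1.991 / 16.00 = 0.1244 mol; S: 1.33 / 32.07 = 0.04147 mol
Divide by the smallest (0.02074 mol Ba): Ba 1.000, H 2.000, O 6.000, S 2.000
Ratio ≈ 1:2:6:2, so the empirical formula is BaH2O6S2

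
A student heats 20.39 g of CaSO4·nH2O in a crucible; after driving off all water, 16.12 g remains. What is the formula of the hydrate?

CaSO4·2H2O

Mass of water lost = 20.39 − 16.12 = 4.27 g → 4.27 / 18.02 = 0.237 mol H2O
Molar mass of CaSO4 = 136.15 g/mol → mol CaSO4 = 16.12 / 136.15 = 0.1184
n = 0.237 / 0.1184 = 2.00 ≈ 2 → CaSO4·2H2O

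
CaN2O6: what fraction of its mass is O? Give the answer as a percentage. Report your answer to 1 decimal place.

58.5%

Molar mass = 1(40.08) + 2(14.01) + 6(16.00) = 164.100 g/mol
Mass of O per mole = 6 × 16.00 = 96.000 g
% O = 96.000 / 164.100 × 100 = 58.5%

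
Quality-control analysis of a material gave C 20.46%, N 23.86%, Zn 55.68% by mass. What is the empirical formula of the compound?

C2N2Zn

Assume 100 g: 20.46 g C, 23.86 g N, 55.68 g Zn.
n(C) = 20.46/12.01 = 1.704, n(N) = 23.86/14.01 = 1.703, n(Zn) = 55.68/65.38 = 0.8516
Divide by the smallest (0.8516 mol Zn): C 2.000, N 2.000, Zn 1.000
≈ 2:2:1 → C2N2Zn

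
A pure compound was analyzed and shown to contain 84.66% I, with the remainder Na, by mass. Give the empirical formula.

Assume 100 g: 84.66 g I, 15.34 g Na.
Moles — I: 84.66 / 126.90 = 0.6671 mol; Na: 15.34 / 22.99 = 0.6672 mol
Smallest is I at 0.6671 mol; normalising gives I 1.000, Na 1.000
≈ 1:1 → INa

INa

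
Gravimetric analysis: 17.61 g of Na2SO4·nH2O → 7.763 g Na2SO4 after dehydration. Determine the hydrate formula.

Mass of water lost = 17.61 − 7.763 = 9.847 g → 9.847 / 18.02 = 0.5464 mol H2O
Molar mass of Na2SO4 = 142.05 g/mol → mol Na2SO4 = 7.763 / 142.05 = 0.05465
n = 0.5464 / 0.05465 = 10.00 ≈ 10 → Na2SO4·10H2O

Na2SO4·10H2O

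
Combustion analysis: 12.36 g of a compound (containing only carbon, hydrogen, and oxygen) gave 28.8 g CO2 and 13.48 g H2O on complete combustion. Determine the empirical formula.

mol C = 28.8 / 44.01 = 0.6544; mass C = 0.6544 × 12.01 = 7.859 g
mol H = 2 × (13.48 / 18.02) = 1.496; mass H = 1.496 × 1.008 = 1.508 g
mass O = 12.36 − (9.367) = 2.993 g → mol O = 0.1870
Ratios (÷ 0.187): C 3.499, H 7.999, O 1.000
Scaling by 2: C 7.00, H 16.00, O 2.00 → C7H16O2

C7H16O2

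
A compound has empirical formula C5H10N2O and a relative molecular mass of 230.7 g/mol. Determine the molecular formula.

Empirical-formula mass = 114.15 g/mol
n = 230.7 / 114.15 = 2.02 ≈ 2
Molecular formula = (C5H10N2O)2 = C10H20N4O2

C10H20N4O2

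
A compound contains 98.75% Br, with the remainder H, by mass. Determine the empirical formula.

Assume 100 g: 98.75 g Br, 1.25 g H.
Moles — Br: 98.75 / 79.90 = 1.236 mol; H: 1.25 / 1.008 = 1.24 mol
Ratios (÷ 1.236): Br 1.000, H 1.003
Ratio ≈ 1:1, so the empirical formula is BrH

BrH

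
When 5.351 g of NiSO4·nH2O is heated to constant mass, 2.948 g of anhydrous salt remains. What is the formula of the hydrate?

Mass of water lost = 5.351 − 2.948 = 2.403 g → 2.403 / 18.02 = 0.1334 mol H2O
Molar mass of NiSO4 = 154.76 g/mol → mol NiSO4 = 2.948 / 154.76 = 0.01905
n = 0.1334 / 0.01905 = 7.00 ≈ 7 → NiSO4·7H2O

NiSO4·7H2O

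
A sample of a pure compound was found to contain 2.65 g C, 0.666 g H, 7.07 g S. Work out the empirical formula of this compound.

n(C) = 2.65/12.01 = 0.2206, n(H) = 0.666/1.008 = 0.6607, n(S) = 7.07/32.07 = 0.2205
Smallest is S at 0.2205 mol; normalising gives C 1.001, H 2.997, S 1.000
≈ 1:3:1 → CH3S

CH3S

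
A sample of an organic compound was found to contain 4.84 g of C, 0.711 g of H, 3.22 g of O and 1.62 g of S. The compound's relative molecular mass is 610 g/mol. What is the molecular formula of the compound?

C24H42O12S3

n(C) = 4.84/12.01 = 0.403, n(H) = 0.711/1.008 = 0.7054, n(O) = 3.22/16.00 = 0.2013, n(S) = 1.62/32.07 = 0.05051
Ratios (÷ 0.05051): C 7.978, H 13.963, O 3.984, S 1.000
Ratio ≈ 8:14:4:1, so the empirical formula is C8H14O4S
Empirical-formula mass = 206.26 g/mol
n = 610 / 206.26 = 2.96 ≈ 3
Molecular formula = (C8H14O4S)×3 = C24H42O12S3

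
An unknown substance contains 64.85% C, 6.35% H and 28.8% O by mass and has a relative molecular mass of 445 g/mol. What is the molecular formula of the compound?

Assume 100 g: 64.85 g C, 6.35 g H, 28.8 g O.
n(C) = 64.85/12.01 = 5.4, n(H) = 6.35/1.008 = 6.3, n(O) = 28.8/16.00 = 1.8
Smallest is O at 1.8 mol; normalising gives C 3.000, H 3.500, O 1.000
Multiply by 2: C 6.00, H 7.00, O 2.00 → C6H7O2
Empirical-formula mass = 111.12 g/mol
n = 445 / 111.12 = 4.00 ≈ 4
Molecular formula = (C6H7O2)×4 = C24H28O8

C24H28O8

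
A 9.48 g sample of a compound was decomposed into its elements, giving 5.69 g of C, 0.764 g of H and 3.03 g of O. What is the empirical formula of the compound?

C: 5.69 g ÷ 12.01 g/mol = 0.4738 mol
H: 0.764 g ÷ 1.008 g/mol = 0.7579 mol
O: 3.03 g ÷ 16.00 g/mol = 0.1894 mol
Divide by the smallest (0.1894 mol O): C 2.502, H 4.002, O 1.000
×2: C 5.00, H 8.00, O 2.00 → C5H8O2

C5H8O2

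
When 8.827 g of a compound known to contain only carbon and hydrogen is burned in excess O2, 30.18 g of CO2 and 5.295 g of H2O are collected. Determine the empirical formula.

C7H6

mol C = 30.18 / 44.01 = 0.6858; mass C = 0.6858 × 12.01 = 8.236 g
mol H = 2 × (5.295 / 18.02) = 0.5877; mass H = 0.5877 × 1.008 = 0.5924 g
Ratios (÷ 0.5877): C 1.167, H 1.000
Multiply by 6: C 7.00, H 6.00 → C7H6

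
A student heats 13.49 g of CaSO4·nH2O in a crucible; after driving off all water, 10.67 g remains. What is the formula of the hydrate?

CaSO4·2H2O

Mass of water lost = 13.49 − 10.67 = 2.82 g → 2.82 / 18.02 = 0.1565 mol H2O
Molar mass of CaSO4 = 136.15 g/mol → mol CaSO4 = 10.67 / 136.15 = 0.07837
n = 0.1565 / 0.07837 = 2.00 ≈ 2 → CaSO4·2H2O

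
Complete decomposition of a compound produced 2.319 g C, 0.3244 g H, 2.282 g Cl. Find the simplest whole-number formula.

C3H5Cl

Moles — C: 2.319 / 12.01 = 0.1931 mol; H: 0.3244 / 1.008 = 0.3218 mol; Cl: 2.282 / 35.45 = 0.06437 mol
Divide by the smallest (0.06437 mol Cl): C 3.000, H 4.999, Cl 1.000
≈ 3:5:1 → C3H5Cl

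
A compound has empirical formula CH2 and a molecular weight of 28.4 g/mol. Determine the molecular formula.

C2H4

Empirical-formula mass = 14.03 g/mol
n = 28.4 / 14.03 = 2.02 ≈ 2
Molecular formula = (CH2)2 = C2H4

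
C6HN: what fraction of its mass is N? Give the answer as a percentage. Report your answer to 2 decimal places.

Molar mass = 6(12.01) + 1(1.008) + 1(14.01) = 87.078 g/mol
Mass of N per mole = 1 × 14.01 = 14.010 g
% N = 14.010 / 87.078 × 100 = 16.09%

16.09%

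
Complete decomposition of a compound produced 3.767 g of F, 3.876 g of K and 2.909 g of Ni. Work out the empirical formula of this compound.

Moles — F: 3.767 / 19.00 = 0.1983 mol; K: 3.876 / 39.10 = 0.09913 mol; Ni: 2.909 / 58.69 = 0.04957 mol
Ratios (÷ 0.04957): F 4.000, K 2.000, Ni 1.000
Ratio ≈ 4:2:1, so the empirical formula is F4K2Ni

F4K2Ni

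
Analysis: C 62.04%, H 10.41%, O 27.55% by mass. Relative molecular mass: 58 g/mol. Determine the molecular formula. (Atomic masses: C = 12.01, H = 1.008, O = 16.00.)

C3H6O

Assume 100 g: 62.04 g C, 10.41 g H, 27.55 g O.
Moles — C: 62.04 / 12.01 = 5.166 mol; H: 10.41 / 1.008 = 10.33 mol; O: 27.55 / 16.00 = 1.722 mol
Ratios (÷ 1.722): C 3.000, H 5.998, O 1.000
≈ 3:6:1 → C3H6O
Empirical-formula mass = 58.08 g/mol
n = 58 / 58.08 = 1.00 ≈ 1
Molecular formula = empirical formula = C3H6O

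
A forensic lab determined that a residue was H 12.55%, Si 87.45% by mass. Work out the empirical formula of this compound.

H4Si

Assume 100 g: 12.55 g H, 87.45 g Si.
H: 12.55 g ÷ 1.008 g/mol = 12.45 mol
Si: 87.45 g ÷ 28.09 g/mol = 3.113 mol
Ratios (÷ 3.113): H 3.999, Si 1.000
≈ 4:1 → H4Si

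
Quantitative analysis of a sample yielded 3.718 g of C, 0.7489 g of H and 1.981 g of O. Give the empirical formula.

C5H12O2

C: 3.718 g ÷ 12.01 g/mol = 0.3096 mol
H: 0.7489 g ÷ 1.008 g/mol = 0.743 mol
O: 1.981 g ÷ 16.00 g/mol = 0.1238 mol
Smallest is O at 0.1238 mol; normalising gives C 2.500, H 6.001, O 1.000
×2: C 5.00, H 12.00, O 2.00 → C5H12O2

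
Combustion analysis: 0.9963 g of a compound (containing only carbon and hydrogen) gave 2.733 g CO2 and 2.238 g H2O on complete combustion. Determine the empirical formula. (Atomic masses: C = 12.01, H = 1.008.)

CH4

mol C = 2.733 / 44.01 = 0.06210; mass C = 0.06210 × 12.01 = 0.7458 g
mol H = 2 × (2.238 / 18.02) = 0.2484; mass H = 0.2484 × 1.008 = 0.2504 g
Ratios (÷ 0.0621): C 1.000, H 4.000
≈ 1:4 → CH4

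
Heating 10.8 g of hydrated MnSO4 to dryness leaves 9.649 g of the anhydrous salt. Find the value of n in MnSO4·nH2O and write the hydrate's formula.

Mass of water lost = 10.8 − 9.649 = 1.151 g → 1.151 / 18.02 = 0.06387 mol H2O
Molar mass of MnSO4 = 151.01 g/mol → mol MnSO4 = 9.649 / 151.01 = 0.0639
n = 0.06387 / 0.0639 = 1.00 ≈ 1 → MnSO4·H2O

MnSO4·H2O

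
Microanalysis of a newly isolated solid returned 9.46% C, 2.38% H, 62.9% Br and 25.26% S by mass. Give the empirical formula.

Assume 100 g: 9.46 g C, 2.38 g H, 62.9 g Br, 25.26 g S.
C: 9.46 g ÷ 12.01 g/mol = 0.7877 mol
H: 2.38 g ÷ 1.008 g/mol = 2.361 mol
Br: 62.9 g ÷ 79.90 g/mol = 0.7872 mol
S: 25.26 g ÷ 32.07 g/mol = 0.7877 mol
Divide by the smallest (0.7872 mol Br): C 1.001, H 2.999, Br 1.000, S 1.001
→ CH3BrS

CH3BrS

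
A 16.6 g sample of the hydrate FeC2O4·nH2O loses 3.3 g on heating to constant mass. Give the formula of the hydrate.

Mass of anhydrous FeC2O4 = 16.6 − 3.3 = 13.3 g
mol H2O = 3.3 / 18.02 = 0.1831
Molar mass of FeC2O4 = 143.87 g/mol → mol FeC2O4 = 13.3 / 143.87 = 0.09244
n = 0.1831 / 0.09244 = 1.98 ≈ 2 → FeC2O4·2H2O

FeC2O4·2H2O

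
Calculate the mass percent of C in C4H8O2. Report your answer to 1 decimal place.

Molar mass = 4(12.01) + 8(1.008) + 2(16.00) = 88.104 g/mol
Mass of C per mole = 4 × 12.01 = 48.040 g
% C = 48.040 / 88.104 × 100 = 54.5%

54.5%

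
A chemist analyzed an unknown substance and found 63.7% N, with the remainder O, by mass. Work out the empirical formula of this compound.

N2O

Assume 100 g: 63.7 g N, 36.3 g O.
N: 63.7 g ÷ 14.01 g/mol = 4.547 mol
O: 36.3 g ÷ 16.00 g/mol = 2.269 mol
Smallest is O at 2.269 mol; normalising gives N 2.004, O 1.000
≈ 2:1 → N2O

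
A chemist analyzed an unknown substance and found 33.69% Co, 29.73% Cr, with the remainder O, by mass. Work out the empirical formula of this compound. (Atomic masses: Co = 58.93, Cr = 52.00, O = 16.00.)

CoCrO4

Assume 100 g: 33.69 g Co, 29.73 g Cr, 36.58 g O.
n(Co) = 33.69/58.93 = 0.5717, n(Cr) = 29.73/52.00 = 0.5717, n(O) = 36.58/16.00 = 2.286
Ratios (÷ 0.5717): Co 1.000, Cr 1.000, O 3.999
→ CoCrO4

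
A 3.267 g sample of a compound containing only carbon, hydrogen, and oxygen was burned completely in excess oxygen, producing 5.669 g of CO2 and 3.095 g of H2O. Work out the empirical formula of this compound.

mol C = 5.669 / 44.01 = 0.1288; mass C = 0.1288 × 12.01 = 1.547 g
mol H = 2 × (3.095 / 18.02) = 0.3435; mass H = 0.3435 × 1.008 = 0.3463 g
mass O = 3.267 − (1.893) = 1.374 g → mol O = 0.08586
Ratios (÷ 0.08586): C 1.500, H 4.001, O 1.000
Multiply by 2: C 3.00, H 8.00, O 2.00 → C3H8O2

C3H8O2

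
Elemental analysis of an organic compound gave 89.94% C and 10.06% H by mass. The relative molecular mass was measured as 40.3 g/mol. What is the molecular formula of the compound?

C3H4

Assume 100 g: 89.94 g C, 10.06 g H.
C: 89.94 g ÷ 12.01 g/mol = 7.489 mol
H: 10.06 g ÷ 1.008 g/mol = 9.98 mol
Smallest is C at 7.489 mol; normalising gives C 1.000, H 1.333
Multiply by 3: C 3.00, H 4.00 → C3H4
Empirical-formula mass = 40.06 g/mol
n = 40.3 / 40.06 = 1.01 ≈ 1
Molecular formula = empirical formula = C3H4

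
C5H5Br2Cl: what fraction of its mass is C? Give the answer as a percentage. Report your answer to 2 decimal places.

23.07%

Molar mass = 5(12.01) + 5(1.008) + 2(79.90) + 1(35.45) = 260.340 g/mol
Mass of C per mole = 5 × 12.01 = 60.050 g
% C = 60.050 / 260.340 × 100 = 23.07%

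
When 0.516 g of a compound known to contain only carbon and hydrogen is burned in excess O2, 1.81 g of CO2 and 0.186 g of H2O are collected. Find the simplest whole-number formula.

mol C = 1.81 / 44.01 = 0.04113; mass C = 0.04113 × 12.01 = 0.4939 g
mol H = 2 × (0.186 / 18.02) = 0.02064; mass H = 0.02064 × 1.008 = 0.02081 g
Ratios (÷ 0.02064): C 1.992, H 1.000
≈ 2:1 → C2H

C2H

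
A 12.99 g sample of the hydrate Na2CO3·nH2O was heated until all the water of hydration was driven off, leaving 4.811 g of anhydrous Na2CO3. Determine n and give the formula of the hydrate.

Mass of water lost = 12.99 − 4.811 = 8.179 g → 8.179 / 18.02 = 0.4539 mol H2O
Molar mass of Na2CO3 = 105.99 g/mol → mol Na2CO3 = 4.811 / 105.99 = 0.04539
n = 0.4539 / 0.04539 = 10.00 ≈ 10 → Na2CO3·10H2O

Na2CO3·10H2O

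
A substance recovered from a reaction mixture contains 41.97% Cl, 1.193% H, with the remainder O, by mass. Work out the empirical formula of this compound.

ClHO3

Assume 100 g: 41.97 g Cl, 1.193 g H, 56.837 g O.
Cl: 41.97 g ÷ 35.45 g/mol = 1.184 mol
H: 1.193 g ÷ 1.008 g/mol = 1.184 mol
O: 56.837 g ÷ 16.00 g/mol = 3.552 mol
Smallest is H at 1.184 mol; normalising gives Cl 1.000, H 1.000, O 3.001
≈ 1:1:3 → ClHO3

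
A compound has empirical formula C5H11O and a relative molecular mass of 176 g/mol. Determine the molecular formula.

C10H22O2

Empirical-formula mass = 87.14 g/mol
n = 176 / 87.14 = 2.02 ≈ 2
Molecular formula = (C5H11O)2 = C10H22O2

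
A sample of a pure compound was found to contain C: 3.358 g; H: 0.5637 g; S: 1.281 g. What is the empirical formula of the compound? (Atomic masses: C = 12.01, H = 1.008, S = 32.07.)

C: 3.358 g ÷ 12.01 g/mol = 0.2796 mol
H: 0.5637 g ÷ 1.008 g/mol = 0.5592 mol
S: 1.281 g ÷ 32.07 g/mol = 0.03994 mol
Smallest is S at 0.03994 mol; normalising gives C 7.000, H 14.000, S 1.000
→ C7H14S

C7H14S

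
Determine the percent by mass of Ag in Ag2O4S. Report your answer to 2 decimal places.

Molar mass = 2(107.87) + 4(16.00) + 1(32.07) = 311.810 g/mol
Mass of Ag per mole = 2 × 107.87 = 215.740 g
% Ag = 215.740 / 311.810 × 100 = 69.19%

69.19%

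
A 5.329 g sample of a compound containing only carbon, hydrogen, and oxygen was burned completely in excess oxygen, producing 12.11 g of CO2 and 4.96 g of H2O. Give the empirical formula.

C3H6O

mol C = 12.11 / 44.01 = 0.2752; mass C = 0.2752 × 12.01 = 3.305 g
mol H = 2 × (4.96 / 18.02) = 0.5505; mass H = 0.5505 × 1.008 = 0.5549 g
mass O = 5.329 − (3.860) = 1.469 g → mol O = 0.09184
Ratios (÷ 0.09184): C 2.996, H 5.994, O 1.000
≈ 3:6:1 → C3H6O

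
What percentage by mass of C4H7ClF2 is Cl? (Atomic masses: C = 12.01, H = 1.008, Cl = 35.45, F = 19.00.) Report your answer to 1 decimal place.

Molar mass = 4(12.01) + 7(1.008) + 1(35.45) + 2(19.00) = 128.546 g/mol
Mass of Cl per mole = 1 × 35.45 = 35.450 g
% Cl = 35.450 / 128.546 × 100 = 27.6%

27.6%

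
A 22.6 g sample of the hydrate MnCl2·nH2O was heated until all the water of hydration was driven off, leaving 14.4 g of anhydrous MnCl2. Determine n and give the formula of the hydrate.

MnCl2·4H2O

Mass of water lost = 22.6 − 14.4 = 8.2 g → 8.2 / 18.02 = 0.455 mol H2O
Molar mass of MnCl2 = 125.84 g/mol → mol MnCl2 = 14.4 / 125.84 = 0.1144
n = 0.455 / 0.1144 = 3.98 ≈ 4 → MnCl2·4H2O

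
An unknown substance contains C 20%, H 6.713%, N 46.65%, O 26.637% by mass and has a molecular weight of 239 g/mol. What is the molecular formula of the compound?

Assume 100 g: 20 g C, 6.713 g H, 46.65 g N, 26.637 g O.
C: 20 g ÷ 12.01 g/mol = 1.665 mol
H: 6.713 g ÷ 1.008 g/mol = 6.66 mol
N: 46.65 g ÷ 14.01 g/mol = 3.33 mol
O: 26.637 g ÷ 16.00 g/mol = 1.665 mol
Divide by the smallest (1.665 mol O): C 1.000, H 4.000, N 2.000, O 1.000
≈ 1:4:2:1 → CH4N2O
Empirical-formula mass = 60.06 g/mol
n = 239 / 60.06 = 3.98 ≈ 4
Molecular formula = (CH4N2O)×4 = C4H16N8O4

C4H16N8O4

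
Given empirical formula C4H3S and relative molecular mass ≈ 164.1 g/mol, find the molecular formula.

Empirical-formula mass = 83.13 g/mol
n = 164.1 / 83.13 = 1.97 ≈ 2
Molecular formula = (C4H3S)2 = C8H6S2

C8H6S2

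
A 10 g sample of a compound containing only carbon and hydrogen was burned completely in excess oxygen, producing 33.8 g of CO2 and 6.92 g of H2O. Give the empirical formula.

mol C = 33.8 / 44.01 = 0.7680; mass C = 0.7680 × 12.01 = 9.224 g
mol H = 2 × (6.92 / 18.02) = 0.7680; mass H = 0.7680 × 1.008 = 0.7742 g
Smallest is C at 0.768 mol; normalising gives C 1.000, H 1.000
→ CH

CH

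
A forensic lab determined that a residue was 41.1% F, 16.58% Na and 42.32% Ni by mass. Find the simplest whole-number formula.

Assume 100 g: 41.1 g F, 16.58 g Na, 42.32 g Ni.
F: 41.1 g ÷ 19.00 g/mol = 2.163 mol
Na: 16.58 g ÷ 22.99 g/mol = 0.7212 mol
Ni: 42.32 g ÷ 58.69 g/mol = 0.7211 mol
Smallest is Ni at 0.7211 mol; normalising gives F 3.000, Na 1.000, Ni 1.000
→ F3NaNi

F3NaNi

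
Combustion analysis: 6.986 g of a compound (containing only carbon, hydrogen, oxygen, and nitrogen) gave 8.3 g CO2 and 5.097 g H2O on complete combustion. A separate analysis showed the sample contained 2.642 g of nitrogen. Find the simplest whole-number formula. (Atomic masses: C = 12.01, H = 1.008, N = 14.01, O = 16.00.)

mol C = 8.3 / 44.01 = 0.1886; mass C = 0.1886 × 12.01 = 2.265 g
mol H = 2 × (5.097 / 18.02) = 0.5657; mass H = 0.5657 × 1.008 = 0.5702 g
mol N = 2.642 / 14.01 = 0.1886
mass O = 6.986 − (5.477) = 1.509 g → mol O = 0.09430
Smallest is O at 0.0943 mol; normalising gives C 2.000, H 5.999, N 2.000, O 1.000
→ C2H6N2O

C2H6N2O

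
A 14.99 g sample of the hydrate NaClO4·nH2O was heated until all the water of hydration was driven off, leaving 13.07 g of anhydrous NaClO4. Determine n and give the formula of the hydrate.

NaClO4·H2O

Mass of water lost = 14.99 − 13.07 = 1.92 g → 1.92 / 18.02 = 0.1065 mol H2O
Molar mass of NaClO4 = 122.44 g/mol → mol NaClO4 = 13.07 / 122.44 = 0.1067
n = 0.1065 / 0.1067 = 1.00 ≈ 1 → NaClO4·H2O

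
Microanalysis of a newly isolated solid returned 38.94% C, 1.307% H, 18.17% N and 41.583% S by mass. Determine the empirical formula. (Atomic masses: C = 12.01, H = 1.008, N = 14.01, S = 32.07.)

C5H2N2S2

Assume 100 g: 38.94 g C, 1.307 g H, 18.17 g N, 41.583 g S.
n(C) = 38.94/12.01 = 3.242, n(H) = 1.307/1.008 = 1.297, n(N) = 18.17/14.01 = 1.297, n(S) = 41.583/32.07 = 1.297
Ratios (÷ 1.297): C 2.501, H 1.000, N 1.000, S 1.000
×2: C 5.00, H 2.00, N 2.00, S 2.00 → C5H2N2S2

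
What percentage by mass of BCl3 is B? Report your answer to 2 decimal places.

9.23%

Molar mass = 1(10.81) + 3(35.45) = 117.160 g/mol
Mass of B per mole = 1 × 10.81 = 10.810 g
% B = 10.810 / 117.160 × 100 = 9.23%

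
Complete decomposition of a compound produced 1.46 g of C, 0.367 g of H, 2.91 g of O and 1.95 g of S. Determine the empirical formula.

C2H6O3S

n(C) = 1.46/12.01 = 0.1216, n(H) = 0.367/1.008 = 0.3641, n(O) = 2.91/16.00 = 0.1819, n(S) = 1.95/32.07 = 0.0608
Ratios (÷ 0.0608): C 1.999, H 5.988, O 2.991, S 1.000
→ C2H6O3S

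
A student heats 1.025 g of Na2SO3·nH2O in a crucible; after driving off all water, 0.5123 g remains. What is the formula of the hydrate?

Na2SO3·7H2O

Mass of water lost = 1.025 − 0.5123 = 0.5127 g → 0.5127 / 18.02 = 0.02845 mol H2O
Molar mass of Na2SO3 = 126.05 g/mol → mol Na2SO3 = 0.5123 / 126.05 = 0.004064
n = 0.02845 / 0.004064 = 7.00 ≈ 7 → Na2SO3·7H2O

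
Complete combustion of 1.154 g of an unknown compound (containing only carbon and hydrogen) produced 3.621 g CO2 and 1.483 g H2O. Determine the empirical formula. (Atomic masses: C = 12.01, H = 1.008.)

CH2

mol C = 3.621 / 44.01 = 0.08228; mass C = 0.08228 × 12.01 = 0.9881 g
mol H = 2 × (1.483 / 18.02) = 0.1646; mass H = 0.1646 × 1.008 = 0.1659 g
Ratios (÷ 0.08228): C 1.000, H 2.001
→ CH2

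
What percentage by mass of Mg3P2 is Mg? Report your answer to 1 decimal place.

54.1%

Molar mass = 3(24.31) + 2(30.97) = 134.870 g/mol
Mass of Mg per mole = 3 × 24.31 = 72.930 g
% Mg = 72.930 / 134.870 × 100 = 54.1%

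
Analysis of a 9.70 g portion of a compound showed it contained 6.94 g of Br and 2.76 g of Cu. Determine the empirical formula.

Moles — Br: 6.94 / 79.90 = 0.08686 mol; Cu: 2.76 / 63.55 = 0.04343 mol
Ratios (÷ 0.04343): Br 2.000, Cu 1.000
→ Br2Cu

Br2Cu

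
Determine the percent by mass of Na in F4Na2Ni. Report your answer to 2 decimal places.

25.45%

Molar mass = 4(19.00) + 2(22.99) + 1(58.69) = 180.670 g/mol
Mass of Na per mole = 2 × 22.99 = 45.980 g
% Na = 45.980 / 180.670 × 100 = 25.45%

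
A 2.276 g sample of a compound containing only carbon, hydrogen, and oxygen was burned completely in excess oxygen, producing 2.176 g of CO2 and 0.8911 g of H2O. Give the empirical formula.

CH2O2

mol C = 2.176 / 44.01 = 0.04944; mass C = 0.04944 × 12.01 = 0.5938 g
mol H = 2 × (0.8911 / 18.02) = 0.09890; mass H = 0.09890 × 1.008 = 0.09969 g
mass O = 2.276 − (0.6935) = 1.582 g → mol O = 0.09891
Ratios (÷ 0.04944): C 1.000, H 2.000, O 2.000
≈ 1:2:2 → CH2O2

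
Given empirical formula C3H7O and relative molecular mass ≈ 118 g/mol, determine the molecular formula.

Empirical-formula mass = 59.09 g/mol
n = 118 / 59.09 = 2.00 ≈ 2
Molecular formula = (C3H7O)2 = C6H14O2

C6H14O2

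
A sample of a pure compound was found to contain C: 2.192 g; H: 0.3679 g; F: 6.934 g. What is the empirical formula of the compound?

C: 2.192 g ÷ 12.01 g/mol = 0.1825 mol
H: 0.3679 g ÷ 1.008 g/mol = 0.365 mol
F: 6.934 g ÷ 19.00 g/mol = 0.3649 mol
Ratios (÷ 0.1825): C 1.000, H 2.000, F 2.000
→ CH2F2

CH2F2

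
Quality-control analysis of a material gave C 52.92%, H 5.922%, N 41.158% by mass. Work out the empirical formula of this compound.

Assume 100 g: 52.92 g C, 5.922 g H, 41.158 g N.
C: 52.92 g ÷ 12.01 g/mol = 4.406 mol
H: 5.922 g ÷ 1.008 g/mol = 5.875 mol
N: 41.158 g ÷ 14.01 g/mol = 2.938 mol
Smallest is N at 2.938 mol; normalising gives C 1.500, H 2.000, N 1.000
×2: C 3.00, H 4.00, N 2.00 → C3H4N2

C3H4N2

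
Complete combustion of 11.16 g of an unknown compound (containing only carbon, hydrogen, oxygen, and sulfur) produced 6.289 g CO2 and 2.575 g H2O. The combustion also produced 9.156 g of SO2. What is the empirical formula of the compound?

mol C = 6.289 / 44.01 = 0.1429; mass C = 0.1429 × 12.01 = 1.716 g
mol H = 2 × (2.575 / 18.02) = 0.2858; mass H = 0.2858 × 1.008 = 0.2881 g
mol S = 9.156 / 64.07 = 0.1429; mass S = 4.583 g
mass O = 11.16 − (6.587) = 4.573 g → mol O = 0.2858
Ratios (÷ 0.1429): C 1.000, H 2.000, O 2.000, S 1.000
Ratio ≈ 1:2:2:1, so the empirical formula is CH2O2S

CH2O2S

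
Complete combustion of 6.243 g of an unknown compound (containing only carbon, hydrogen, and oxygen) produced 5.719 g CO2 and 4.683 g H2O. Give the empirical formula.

mol C = 5.719 / 44.01 = 0.1299; mass C = 0.1299 × 12.01 = 1.561 g
mol H = 2 × (4.683 / 18.02) = 0.5198; mass H = 0.5198 × 1.008 = 0.5239 g
mass O = 6.243 − (2.085) = 4.158 g → mol O = 0.2599
Smallest is C at 0.1299 mol; normalising gives C 1.000, H 4.000, O 2.000
≈ 1:4:2 → CH4O2

CH4O2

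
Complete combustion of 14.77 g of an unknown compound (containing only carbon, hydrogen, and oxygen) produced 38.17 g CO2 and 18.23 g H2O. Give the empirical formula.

mol C = 38.17 / 44.01 = 0.8673; mass C = 0.8673 × 12.01 = 10.42 g
mol H = 2 × (18.23 / 18.02) = 2.023; mass H = 2.023 × 1.008 = 2.039 g
mass O = 14.77 − (12.46) = 2.314 g → mol O = 0.1446
Ratios (÷ 0.1446): C 5.996, H 13.989, O 1.000
→ C6H14O

C6H14O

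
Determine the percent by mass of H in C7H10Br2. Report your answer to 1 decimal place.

Molar mass = 7(12.01) + 10(1.008) + 2(79.90) = 253.950 g/mol
Mass of H per mole = 10 × 1.008 = 10.080 g
% H = 10.080 / 253.950 × 100 = 4.0%

4.0%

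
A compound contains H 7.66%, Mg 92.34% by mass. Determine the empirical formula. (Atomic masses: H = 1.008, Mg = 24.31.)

H2Mg

Assume 100 g: 7.66 g H, 92.34 g Mg.
Moles — H: 7.66 / 1.008 = 7.599 mol; Mg: 92.34 / 24.31 = 3.798 mol
Smallest is Mg at 3.798 mol; normalising gives H 2.001, Mg 1.000
→ H2Mg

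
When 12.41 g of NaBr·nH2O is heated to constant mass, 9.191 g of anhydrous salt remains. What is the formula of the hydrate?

NaBr·2H2O

Mass of water lost = 12.41 − 9.191 = 3.219 g → 3.219 / 18.02 = 0.1786 mol H2O
Molar mass of NaBr = 102.89 g/mol → mol NaBr = 9.191 / 102.89 = 0.08933
n = 0.1786 / 0.08933 = 2.00 ≈ 2 → NaBr·2H2O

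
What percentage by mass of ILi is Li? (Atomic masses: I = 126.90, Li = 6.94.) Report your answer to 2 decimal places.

5.19%

Molar mass = 1(126.90) + 1(6.94) = 133.840 g/mol
Mass of Li per mole = 1 × 6.94 = 6.940 g
% Li = 6.940 / 133.840 × 100 = 5.19%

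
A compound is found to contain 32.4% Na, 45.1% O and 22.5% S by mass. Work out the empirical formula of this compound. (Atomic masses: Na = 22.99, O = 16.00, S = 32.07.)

Na2O4S

Assume 100 g: 32.4 g Na, 45.1 g O, 22.5 g S.
Moles — Na: 32.4 / 22.99 = 1.409 mol; O: 45.1 / 16.00 = 2.819 mol; S: 22.5 / 32.07 = 0.7016 mol
Smallest is S at 0.7016 mol; normalising gives Na 2.009, O 4.018, S 1.000
≈ 2:4:1 → Na2O4S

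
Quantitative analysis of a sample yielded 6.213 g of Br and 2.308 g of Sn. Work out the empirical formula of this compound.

Moles — Br: 6.213 / 79.90 = 0.07776 mol; Sn: 2.308 / 118.71 = 0.01944 mol
Smallest is Sn at 0.01944 mol; normalising gives Br 4.000, Sn 1.000
≈ 4:1 → Br4Sn

Br4Sn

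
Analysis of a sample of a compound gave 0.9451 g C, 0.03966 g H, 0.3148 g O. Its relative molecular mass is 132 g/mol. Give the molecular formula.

C: 0.9451 g ÷ 12.01 g/mol = 0.07869 mol
H: 0.03966 g ÷ 1.008 g/mol = 0.03935 mol
O: 0.3148 g ÷ 16.00 g/mol = 0.01968 mol
Divide by the smallest (0.01968 mol O): C 4.000, H 2.000, O 1.000
Ratio ≈ 4:2:1, so the empirical formula is C4H2O
Empirical-formula mass = 66.06 g/mol
n = 132 / 66.06 = 2.00 ≈ 2
Molecular formula = (C4H2O)×2 = C8H4O2

C8H4O2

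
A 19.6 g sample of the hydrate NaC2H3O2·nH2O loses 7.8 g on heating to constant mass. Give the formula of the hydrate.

NaC2H3O2·3H2O

Mass of anhydrous NaC2H3O2 = 19.6 − 7.8 = 11.8 g
mol H2O = 7.8 / 18.02 = 0.4329
Molar mass of NaC2H3O2 = 82.03 g/mol → mol NaC2H3O2 = 11.8 / 82.03 = 0.1438
n = 0.4329 / 0.1438 = 3.01 ≈ 3 → NaC2H3O2·3H2O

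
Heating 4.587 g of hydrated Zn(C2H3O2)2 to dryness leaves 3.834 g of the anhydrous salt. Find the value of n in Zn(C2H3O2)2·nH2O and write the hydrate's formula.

Zn(C2H3O2)2·2H2O

Mass of water lost = 4.587 − 3.834 = 0.753 g → 0.753 / 18.02 = 0.04179 mol H2O
Molar mass of Zn(C2H3O2)2 = 183.47 g/mol → mol Zn(C2H3O2)2 = 3.834 / 183.47 = 0.0209
n = 0.04179 / 0.0209 = 2.00 ≈ 2 → Zn(C2H3O2)2·2H2O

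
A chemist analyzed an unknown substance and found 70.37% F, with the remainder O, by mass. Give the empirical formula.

F2O

Assume 100 g: 70.37 g F, 29.63 g O.
n(F) = 70.37/19.00 = 3.704, n(O) = 29.63/16.00 = 1.852
Divide by the smallest (1.852 mol O): F 2.000, O 1.000
Ratio ≈ 2:1, so the empirical formula is F2O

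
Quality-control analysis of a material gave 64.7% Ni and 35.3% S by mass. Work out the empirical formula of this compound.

NiS

Assume 100 g: 64.7 g Ni, 35.3 g S.
Moles — Ni: 64.7 / 58.69 = 1.102 mol; S: 35.3 / 32.07 = 1.101 mol
Ratios (÷ 1.101): Ni 1.002, S 1.000
≈ 1:1 → NiS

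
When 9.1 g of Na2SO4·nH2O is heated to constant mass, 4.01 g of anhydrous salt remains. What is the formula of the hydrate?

Na2SO4·10H2O

Mass of water lost = 9.1 − 4.01 = 5.09 g → 5.09 / 18.02 = 0.2825 mol H2O
Molar mass of Na2SO4 = 142.05 g/mol → mol Na2SO4 = 4.01 / 142.05 = 0.02823
n = 0.2825 / 0.02823 = 10.01 ≈ 10 → Na2SO4·10H2O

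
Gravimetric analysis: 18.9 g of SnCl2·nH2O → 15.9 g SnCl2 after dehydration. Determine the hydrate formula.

Mass of water lost = 18.9 − 15.9 = 3 g → 3 / 18.02 = 0.1665 mol H2O
Molar mass of SnCl2 = 189.61 g/mol → mol SnCl2 = 15.9 / 189.61 = 0.08386
n = 0.1665 / 0.08386 = 1.99 ≈ 2 → SnCl2·2H2O

SnCl2·2H2O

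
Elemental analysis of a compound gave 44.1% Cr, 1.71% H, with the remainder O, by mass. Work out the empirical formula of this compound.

Assume 100 g: 44.1 g Cr, 1.71 g H, 54.19 g O.
Cr: 44.1 g ÷ 52.00 g/mol = 0.8481 mol
H: 1.71 g ÷ 1.008 g/mol = 1.696 mol
O: 54.19 g ÷ 16.00 g/mol = 3.387 mol
Smallest is Cr at 0.8481 mol; normalising gives Cr 1.000, H 2.000, O 3.994
→ CrH2O4

CrH2O4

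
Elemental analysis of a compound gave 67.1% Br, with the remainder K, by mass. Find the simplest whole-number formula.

Assume 100 g: 67.1 g Br, 32.9 g K.
Moles — Br: 67.1 / 79.90 = 0.8398 mol; K: 32.9 / 39.10 = 0.8414 mol
Smallest is Br at 0.8398 mol; normalising gives Br 1.000, K 1.002
→ BrK

BrK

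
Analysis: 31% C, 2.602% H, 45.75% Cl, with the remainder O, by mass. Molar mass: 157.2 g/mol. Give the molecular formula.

C4H4Cl2O2

Assume 100 g: 31 g C, 2.602 g H, 45.75 g Cl, 20.648 g O.
Moles — C: 31 / 12.01 = 2.581 mol; H: 2.602 / 1.008 = 2.581 mol; Cl: 45.75 / 35.45 = 1.291 mol; O: 20.648 / 16.00 = 1.29 mol
Smallest is O at 1.29 mol; normalising gives C 2.000, H 2.000, Cl 1.000, O 1.000
→ C2H2ClO
Empirical-formula mass = 77.49 g/mol
n = 157.2 / 77.49 = 2.03 ≈ 2
Molecular formula = (C2H2ClO)×2 = C4H4Cl2O2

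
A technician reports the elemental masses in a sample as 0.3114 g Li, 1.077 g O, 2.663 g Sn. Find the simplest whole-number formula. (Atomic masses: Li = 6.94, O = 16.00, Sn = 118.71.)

Li2O3Sn

Li: 0.3114 g ÷ 6.94 g/mol = 0.04487 mol
O: 1.077 g ÷ 16.00 g/mol = 0.06731 mol
Sn: 2.663 g ÷ 118.71 g/mol = 0.02243 mol
Ratios (÷ 0.02243): Li 2.000, O 3.001, Sn 1.000
≈ 2:3:1 → Li2O3Sn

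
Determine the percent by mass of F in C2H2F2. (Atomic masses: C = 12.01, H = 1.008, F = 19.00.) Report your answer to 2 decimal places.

59.34%

Molar mass = 2(12.01) + 2(1.008) + 2(19.00) = 64.036 g/mol
Mass of F per mole = 2 × 19.00 = 38.000 g
% F = 38.000 / 64.036 × 100 = 59.34%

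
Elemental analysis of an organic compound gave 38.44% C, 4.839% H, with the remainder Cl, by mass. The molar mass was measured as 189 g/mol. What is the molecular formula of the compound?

C6H9Cl3

Assume 100 g: 38.44 g C, 4.839 g H, 56.721 g Cl.
C: 38.44 g ÷ 12.01 g/mol = 3.201 mol
H: 4.839 g ÷ 1.008 g/mol = 4.801 mol
Cl: 56.721 g ÷ 35.45 g/mol = 1.6 mol
Divide by the smallest (1.6 mol Cl): C 2.000, H 3.000, Cl 1.000
Ratio ≈ 2:3:1, so the empirical formula is C2H3Cl
Empirical-formula mass = 62.49 g/mol
n = 189 / 62.49 = 3.02 ≈ 3
Molecular formula = (C2H3Cl)×3 = C6H9Cl3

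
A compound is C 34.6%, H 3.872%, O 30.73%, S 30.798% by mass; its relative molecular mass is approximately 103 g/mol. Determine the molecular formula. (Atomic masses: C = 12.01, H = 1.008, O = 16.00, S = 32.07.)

C3H4O2S

Assume 100 g: 34.6 g C, 3.872 g H, 30.73 g O, 30.798 g S.
Moles — C: 34.6 / 12.01 = 2.881 mol; H: 3.872 / 1.008 = 3.841 mol; O: 30.73 / 16.00 = 1.921 mol; S: 30.798 / 32.07 = 0.9603 mol
Ratios (÷ 0.9603): C 3.000, H 4.000, O 2.000, S 1.000
→ C3H4O2S
Empirical-formula mass = 104.13 g/mol
n = 103 / 104.13 = 0.99 ≈ 1
Molecular formula = empirical formula = C3H4O2S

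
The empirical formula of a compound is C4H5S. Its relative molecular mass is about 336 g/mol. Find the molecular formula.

Empirical-formula mass = 85.15 g/mol
n = 336 / 85.15 = 3.95 ≈ 4
Molecular formula = (C4H5S)4 = C16H20S4

C16H20S4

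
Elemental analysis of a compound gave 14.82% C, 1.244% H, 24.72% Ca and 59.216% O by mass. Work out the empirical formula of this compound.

C2H2CaO6

Assume 100 g: 14.82 g C, 1.244 g H, 24.72 g Ca, 59.216 g O.
Moles — C: 14.82 / 12.01 = 1.234 mol; H: 1.244 / 1.008 = 1.234 mol; Ca: 24.72 / 40.08 = 0.6168 mol; O: 59.216 / 16.00 = 3.701 mol
Ratios (÷ 0.6168): C 2.001, H 2.001, Ca 1.000, O 6.001
≈ 2:2:1:6 → C2H2CaO6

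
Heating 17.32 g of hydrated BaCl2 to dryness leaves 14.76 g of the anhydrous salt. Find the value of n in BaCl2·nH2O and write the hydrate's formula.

Mass of water lost = 17.32 − 14.76 = 2.56 g → 2.56 / 18.02 = 0.1421 mol H2O
Molar mass of BaCl2 = 208.23 g/mol → mol BaCl2 = 14.76 / 208.23 = 0.07088
n = 0.1421 / 0.07088 = 2.00 ≈ 2 → BaCl2·2H2O

BaCl2·2H2O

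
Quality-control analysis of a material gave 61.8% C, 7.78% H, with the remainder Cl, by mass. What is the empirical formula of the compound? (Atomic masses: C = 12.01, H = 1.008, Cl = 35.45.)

C6H9Cl

Assume 100 g: 61.8 g C, 7.78 g H, 30.42 g Cl.
n(C) = 61.8/12.01 = 5.146, n(H) = 7.78/1.008 = 7.718, n(Cl) = 30.42/35.45 = 0.8581
Smallest is Cl at 0.8581 mol; normalising gives C 5.997, H 8.994, Cl 1.000
Ratio ≈ 6:9:1, so the empirical formula is C6H9Cl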